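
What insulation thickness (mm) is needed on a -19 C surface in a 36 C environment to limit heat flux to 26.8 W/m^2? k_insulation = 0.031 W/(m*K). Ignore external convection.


dT = 36 - (-19) = 55 K
thickness = k * dT / q_max * 1000
thickness = 0.031 * 55 / 26.8 * 1000
thickness = 63.6 mm

63.6


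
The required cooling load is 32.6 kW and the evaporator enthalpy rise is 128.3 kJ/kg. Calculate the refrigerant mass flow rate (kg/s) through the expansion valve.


m_dot = Q / dh
m_dot = 32.6 / 128.3
m_dot = 0.2541 kg/s

0.2541


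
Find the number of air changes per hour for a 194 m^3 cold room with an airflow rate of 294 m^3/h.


ACH = flow / volume
ACH = 294 / 194
ACH = 1.515

1.515


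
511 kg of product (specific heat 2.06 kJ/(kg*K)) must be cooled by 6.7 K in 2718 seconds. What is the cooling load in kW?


Q = m * cp * dT / t
Q = 511 * 2.06 * 6.7 / 2718
Q = 2.595 kW

2.595


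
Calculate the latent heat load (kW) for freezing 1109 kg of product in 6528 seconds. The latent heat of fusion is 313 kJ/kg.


Q_lat = m * h_fg / t
Q_lat = 1109 * 313 / 6528
Q_lat = 53.17 kW

53.17


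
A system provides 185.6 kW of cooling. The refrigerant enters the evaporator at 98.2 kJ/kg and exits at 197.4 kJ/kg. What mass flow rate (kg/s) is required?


dh = 197.4 - 98.2 = 99.2 kJ/kg
m_dot = Q / dh = 185.6 / 99.2 = 1.871 kg/s

1.871


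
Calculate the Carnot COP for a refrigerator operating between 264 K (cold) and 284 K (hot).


dT = 284 - 264 = 20 K
COP_carnot = T_cold / dT = 264 / 20
COP_carnot = 13.2

13.2


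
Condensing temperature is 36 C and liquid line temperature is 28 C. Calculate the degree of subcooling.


Subcooling = T_cond - T_liquid
Subcooling = 36 - 28
Subcooling = 8 K

8


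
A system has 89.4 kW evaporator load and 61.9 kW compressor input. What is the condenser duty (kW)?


Q_cond = Q_evap + W
Q_cond = 89.4 + 61.9
Q_cond = 151.3 kW

151.3


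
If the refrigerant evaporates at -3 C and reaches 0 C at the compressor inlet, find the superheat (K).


Superheat = T_suction - T_evap
Superheat = 0 - (-3)
Superheat = 3 K

3


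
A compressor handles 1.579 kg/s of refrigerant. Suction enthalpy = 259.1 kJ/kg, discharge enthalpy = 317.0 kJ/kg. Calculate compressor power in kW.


dh = 317.0 - 259.1 = 57.9 kJ/kg
W = m_dot * dh = 1.579 * 57.9 = 91.42 kW

91.42


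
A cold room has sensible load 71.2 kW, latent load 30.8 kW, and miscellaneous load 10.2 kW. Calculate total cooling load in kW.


Q_total = Q_s + Q_l + Q_misc
Q_total = 71.2 + 30.8 + 10.2
Q_total = 112.2 kW

112.2


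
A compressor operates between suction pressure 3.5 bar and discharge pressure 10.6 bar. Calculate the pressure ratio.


PR = P_high / P_low
PR = 10.6 / 3.5
PR = 3.029

3.029


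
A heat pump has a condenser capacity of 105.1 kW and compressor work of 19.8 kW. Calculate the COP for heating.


COP_hp = Q_cond / W
COP_hp = 105.1 / 19.8
COP_hp = 5.308

5.308


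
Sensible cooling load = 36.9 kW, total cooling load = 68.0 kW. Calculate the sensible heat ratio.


SHR = Q_sensible / Q_total
SHR = 36.9 / 68.0
SHR = 0.543

0.543


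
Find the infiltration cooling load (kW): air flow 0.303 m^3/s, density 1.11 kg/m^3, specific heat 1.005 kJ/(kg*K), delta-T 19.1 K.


Q = V_dot * rho * cp * dT
Q = 0.303 * 1.11 * 1.005 * 19.1
Q = 6.456 kW

6.456


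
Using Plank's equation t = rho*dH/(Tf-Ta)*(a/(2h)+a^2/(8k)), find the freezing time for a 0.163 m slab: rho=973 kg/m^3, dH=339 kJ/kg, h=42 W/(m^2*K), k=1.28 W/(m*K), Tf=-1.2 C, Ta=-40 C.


dT = -1.2 - (-40) = 38.8 K
term1 = a/(2h) = 0.163/(2*42) = 0.00194047619
term2 = a^2/(8k) = 0.163^2/(8*1.28) = 0.002594628906
t = rho*dH*1000/dT * (term1 + term2)
t = 973*339*1000/38.8 * (0.00194047619 + 0.002594628906)
t = 38554 s

38554


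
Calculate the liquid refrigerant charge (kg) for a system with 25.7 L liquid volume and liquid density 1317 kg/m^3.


Charge = V * rho / 1000
Charge = 25.7 * 1317 / 1000
Charge = 33.85 kg

33.85


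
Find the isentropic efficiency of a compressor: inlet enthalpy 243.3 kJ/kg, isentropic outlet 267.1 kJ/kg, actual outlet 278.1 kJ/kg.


dh_ideal = 267.1 - 243.3 = 23.8 kJ/kg
dh_actual = 278.1 - 243.3 = 34.8 kJ/kg
eta_s = dh_ideal / dh_actual = 23.8 / 34.8
eta_s = 0.6839

0.6839


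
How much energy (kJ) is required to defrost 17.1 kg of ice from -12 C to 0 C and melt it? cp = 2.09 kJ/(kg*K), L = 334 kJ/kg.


Sensible heat = cp * dT = 2.09 * 12 = 25.08 kJ/kg
Total per kg = 25.08 + 334 = 359.08 kJ/kg
Q = m * total = 17.1 * 359.08
Q = 6140.3 kJ

6140.3


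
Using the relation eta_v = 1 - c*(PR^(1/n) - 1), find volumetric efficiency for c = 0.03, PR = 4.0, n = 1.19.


PR^(1/n) = 4.0^(1/1.19) = 3.20577299
eta_v = 1 - 0.03 * (3.20577299 - 1)
eta_v = 0.9338

0.9338


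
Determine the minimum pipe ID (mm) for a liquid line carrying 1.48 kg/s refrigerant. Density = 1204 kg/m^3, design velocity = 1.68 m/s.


A = m_dot / (rho * v) = 1.48 / (1204 * 1.68) = 0.000731688024 m^2
d = sqrt(4*A/pi) * 1000
d = 30.5 mm

30.5


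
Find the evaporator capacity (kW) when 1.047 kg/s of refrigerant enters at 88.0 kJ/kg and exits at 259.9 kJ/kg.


dh = 259.9 - 88.0 = 171.9 kJ/kg
Q_evap = m_dot * dh = 1.047 * 171.9
Q_evap = 179.98 kW

179.98


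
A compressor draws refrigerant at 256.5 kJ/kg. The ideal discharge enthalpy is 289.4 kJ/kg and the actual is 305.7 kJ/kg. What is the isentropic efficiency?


dh_ideal = 289.4 - 256.5 = 32.9 kJ/kg
dh_actual = 305.7 - 256.5 = 49.2 kJ/kg
eta_s = dh_ideal / dh_actual = 32.9 / 49.2
eta_s = 0.6687

0.6687


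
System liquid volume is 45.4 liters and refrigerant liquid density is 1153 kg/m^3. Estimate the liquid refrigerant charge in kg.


Charge = V * rho / 1000
Charge = 45.4 * 1153 / 1000
Charge = 52.35 kg

52.35


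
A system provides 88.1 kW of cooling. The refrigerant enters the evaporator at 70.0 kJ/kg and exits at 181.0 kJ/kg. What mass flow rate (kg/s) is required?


dh = 181.0 - 70.0 = 111.0 kJ/kg
m_dot = Q / dh = 88.1 / 111.0 = 0.7937 kg/s

0.7937


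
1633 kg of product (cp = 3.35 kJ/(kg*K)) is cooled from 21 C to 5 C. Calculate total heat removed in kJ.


dT = 21 - (5) = 16 K
Q = m * cp * dT = 1633 * 3.35 * 16
Q = 87529 kJ

87529


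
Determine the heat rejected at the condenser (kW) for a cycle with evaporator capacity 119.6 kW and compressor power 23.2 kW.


Q_cond = Q_evap + W
Q_cond = 119.6 + 23.2
Q_cond = 142.8 kW

142.8


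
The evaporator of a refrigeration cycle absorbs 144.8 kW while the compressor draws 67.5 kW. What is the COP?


COP = Q_evap / W
COP = 144.8 / 67.5
COP = 2.145

2.145


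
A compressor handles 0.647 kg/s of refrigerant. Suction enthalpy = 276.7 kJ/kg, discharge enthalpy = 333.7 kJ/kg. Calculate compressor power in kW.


dh = 333.7 - 276.7 = 57.0 kJ/kg
W = m_dot * dh = 0.647 * 57.0 = 36.88 kW

36.88


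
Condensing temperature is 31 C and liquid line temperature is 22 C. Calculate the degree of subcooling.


Subcooling = T_cond - T_liquid
Subcooling = 31 - 22
Subcooling = 9 K

9


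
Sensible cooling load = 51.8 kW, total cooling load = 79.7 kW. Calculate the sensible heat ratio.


SHR = Q_sensible / Q_total
SHR = 51.8 / 79.7
SHR = 0.65

0.65


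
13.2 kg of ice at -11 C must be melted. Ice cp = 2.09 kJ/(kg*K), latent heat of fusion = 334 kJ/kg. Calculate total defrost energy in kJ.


Sensible heat = cp * dT = 2.09 * 11 = 22.99 kJ/kg
Total per kg = 22.99 + 334 = 356.99 kJ/kg
Q = m * total = 13.2 * 356.99
Q = 4712.3 kJ

4712.3


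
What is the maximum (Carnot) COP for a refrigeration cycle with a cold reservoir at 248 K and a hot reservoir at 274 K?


dT = 274 - 248 = 26 K
COP_carnot = T_cold / dT = 248 / 26
COP_carnot = 9.538

9.538


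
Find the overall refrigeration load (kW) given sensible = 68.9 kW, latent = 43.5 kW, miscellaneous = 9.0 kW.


Q_total = Q_s + Q_l + Q_misc
Q_total = 68.9 + 43.5 + 9.0
Q_total = 121.4 kW

121.4


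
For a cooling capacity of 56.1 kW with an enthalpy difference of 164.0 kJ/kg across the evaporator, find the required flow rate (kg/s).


m_dot = Q / dh
m_dot = 56.1 / 164.0
m_dot = 0.3421 kg/s

0.3421


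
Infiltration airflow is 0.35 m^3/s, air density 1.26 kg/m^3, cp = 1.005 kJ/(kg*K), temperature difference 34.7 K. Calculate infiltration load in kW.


Q = V_dot * rho * cp * dT
Q = 0.35 * 1.26 * 1.005 * 34.7
Q = 15.379 kW

15.379


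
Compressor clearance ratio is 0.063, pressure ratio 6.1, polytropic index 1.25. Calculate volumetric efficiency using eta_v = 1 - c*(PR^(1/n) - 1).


PR^(1/n) = 6.1^(1/1.25) = 4.24877632
eta_v = 1 - 0.063 * (4.24877632 - 1)
eta_v = 0.7953

0.7953


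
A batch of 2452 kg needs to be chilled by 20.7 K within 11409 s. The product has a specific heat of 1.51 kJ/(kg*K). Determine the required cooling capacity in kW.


Q = m * cp * dT / t
Q = 2452 * 1.51 * 20.7 / 11409
Q = 6.718 kW

6.718


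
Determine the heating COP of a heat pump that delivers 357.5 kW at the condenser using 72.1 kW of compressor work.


COP_hp = Q_cond / W
COP_hp = 357.5 / 72.1
COP_hp = 4.958

4.958


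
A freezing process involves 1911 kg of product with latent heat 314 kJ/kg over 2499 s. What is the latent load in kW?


Q_lat = m * h_fg / t
Q_lat = 1911 * 314 / 2499
Q_lat = 240.12 kW

240.12


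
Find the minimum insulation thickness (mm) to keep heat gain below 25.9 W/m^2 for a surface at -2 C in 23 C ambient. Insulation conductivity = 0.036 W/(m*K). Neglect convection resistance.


dT = 23 - (-2) = 25 K
thickness = k * dT / q_max * 1000
thickness = 0.036 * 25 / 25.9 * 1000
thickness = 34.7 mm

34.7


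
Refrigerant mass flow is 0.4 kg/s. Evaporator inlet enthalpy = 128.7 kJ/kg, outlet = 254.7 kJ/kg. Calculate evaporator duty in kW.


dh = 254.7 - 128.7 = 126.0 kJ/kg
Q_evap = m_dot * dh = 0.4 * 126.0
Q_evap = 50.4 kW

50.4


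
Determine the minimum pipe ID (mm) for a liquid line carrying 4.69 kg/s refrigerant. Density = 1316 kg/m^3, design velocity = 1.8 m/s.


A = m_dot / (rho * v) = 4.69 / (1316 * 1.8) = 0.001979905437 m^2
d = sqrt(4*A/pi) * 1000
d = 50.2 mm

50.2


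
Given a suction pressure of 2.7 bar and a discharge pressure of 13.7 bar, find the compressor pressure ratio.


PR = P_high / P_low
PR = 13.7 / 2.7
PR = 5.074

5.074


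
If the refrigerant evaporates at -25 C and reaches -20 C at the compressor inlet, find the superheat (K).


Superheat = T_suction - T_evap
Superheat = -20 - (-25)
Superheat = 5 K

5


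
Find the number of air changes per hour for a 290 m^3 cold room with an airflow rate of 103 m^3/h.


ACH = flow / volume
ACH = 103 / 290
ACH = 0.355

0.355


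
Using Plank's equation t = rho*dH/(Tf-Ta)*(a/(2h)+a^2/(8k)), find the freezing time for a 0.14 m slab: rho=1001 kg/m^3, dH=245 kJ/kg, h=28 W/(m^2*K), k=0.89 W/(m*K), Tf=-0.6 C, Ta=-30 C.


dT = -0.6 - (-30) = 29.4 K
term1 = a/(2h) = 0.14/(2*28) = 0.0025
term2 = a^2/(8k) = 0.14^2/(8*0.89) = 0.002752808989
t = rho*dH*1000/dT * (term1 + term2)
t = 1001*245*1000/29.4 * (0.0025 + 0.002752808989)
t = 43817 s

43817


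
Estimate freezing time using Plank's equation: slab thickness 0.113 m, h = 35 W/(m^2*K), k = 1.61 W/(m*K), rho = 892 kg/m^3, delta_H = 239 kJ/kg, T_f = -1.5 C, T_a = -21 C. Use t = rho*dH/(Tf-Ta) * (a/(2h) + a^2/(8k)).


dT = -1.5 - (-21) = 19.5 K
term1 = a/(2h) = 0.113/(2*35) = 0.001614285714
term2 = a^2/(8k) = 0.113^2/(8*1.61) = 0.0009913819876
t = rho*dH*1000/dT * (term1 + term2)
t = 892*239*1000/19.5 * (0.001614285714 + 0.0009913819876)
t = 28487 s

28487


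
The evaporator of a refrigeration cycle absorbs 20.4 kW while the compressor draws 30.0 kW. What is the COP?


COP = Q_evap / W
COP = 20.4 / 30.0
COP = 0.68

0.68


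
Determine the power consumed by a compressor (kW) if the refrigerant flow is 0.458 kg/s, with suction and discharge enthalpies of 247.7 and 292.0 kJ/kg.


dh = 292.0 - 247.7 = 44.3 kJ/kg
W = m_dot * dh = 0.458 * 44.3 = 20.29 kW

20.29


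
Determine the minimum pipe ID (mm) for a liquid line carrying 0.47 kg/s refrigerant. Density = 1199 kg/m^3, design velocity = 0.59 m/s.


A = m_dot / (rho * v) = 0.47 / (1199 * 0.59) = 0.0006643954708 m^2
d = sqrt(4*A/pi) * 1000
d = 29.1 mm

29.1


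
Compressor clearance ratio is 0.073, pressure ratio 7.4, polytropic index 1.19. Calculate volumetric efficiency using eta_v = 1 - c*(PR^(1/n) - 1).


PR^(1/n) = 7.4^(1/1.19) = 5.37584605
eta_v = 1 - 0.073 * (5.37584605 - 1)
eta_v = 0.6806

0.6806


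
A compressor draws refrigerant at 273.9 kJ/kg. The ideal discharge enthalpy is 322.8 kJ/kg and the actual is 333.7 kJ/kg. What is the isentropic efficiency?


dh_ideal = 322.8 - 273.9 = 48.9 kJ/kg
dh_actual = 333.7 - 273.9 = 59.8 kJ/kg
eta_s = dh_ideal / dh_actual = 48.9 / 59.8
eta_s = 0.8177

0.8177


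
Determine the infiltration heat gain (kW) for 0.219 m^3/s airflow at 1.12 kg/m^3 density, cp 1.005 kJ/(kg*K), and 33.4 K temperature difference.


Q = V_dot * rho * cp * dT
Q = 0.219 * 1.12 * 1.005 * 33.4
Q = 8.233 kW

8.233


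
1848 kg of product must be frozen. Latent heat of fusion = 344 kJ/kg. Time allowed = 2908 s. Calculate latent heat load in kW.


Q_lat = m * h_fg / t
Q_lat = 1848 * 344 / 2908
Q_lat = 218.61 kW

218.61


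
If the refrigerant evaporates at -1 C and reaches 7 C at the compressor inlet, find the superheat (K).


Superheat = T_suction - T_evap
Superheat = 7 - (-1)
Superheat = 8 K

8


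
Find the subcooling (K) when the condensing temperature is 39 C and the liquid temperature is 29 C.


Subcooling = T_cond - T_liquid
Subcooling = 39 - 29
Subcooling = 10 K

10


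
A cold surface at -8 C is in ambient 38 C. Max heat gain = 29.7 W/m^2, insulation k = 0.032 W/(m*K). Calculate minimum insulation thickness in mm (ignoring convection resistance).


dT = 38 - (-8) = 46 K
thickness = k * dT / q_max * 1000
thickness = 0.032 * 46 / 29.7 * 1000
thickness = 49.6 mm

49.6


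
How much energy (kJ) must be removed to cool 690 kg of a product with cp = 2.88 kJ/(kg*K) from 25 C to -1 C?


dT = 25 - (-1) = 26 K
Q = m * cp * dT = 690 * 2.88 * 26
Q = 51667 kJ

51667


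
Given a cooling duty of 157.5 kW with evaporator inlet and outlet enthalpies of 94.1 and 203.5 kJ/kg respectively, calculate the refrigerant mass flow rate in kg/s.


dh = 203.5 - 94.1 = 109.4 kJ/kg
m_dot = Q / dh = 157.5 / 109.4 = 1.4397 kg/s

1.4397


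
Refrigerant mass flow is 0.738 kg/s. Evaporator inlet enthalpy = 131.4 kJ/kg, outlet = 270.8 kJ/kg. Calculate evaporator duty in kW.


dh = 270.8 - 131.4 = 139.4 kJ/kg
Q_evap = m_dot * dh = 0.738 * 139.4
Q_evap = 102.88 kW

102.88


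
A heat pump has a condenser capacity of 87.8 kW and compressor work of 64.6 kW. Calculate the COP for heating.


COP_hp = Q_cond / W
COP_hp = 87.8 / 64.6
COP_hp = 1.359

1.359


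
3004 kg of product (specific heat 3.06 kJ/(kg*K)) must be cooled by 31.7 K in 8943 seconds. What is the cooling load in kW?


Q = m * cp * dT / t
Q = 3004 * 3.06 * 31.7 / 8943
Q = 32.583 kW

32.583


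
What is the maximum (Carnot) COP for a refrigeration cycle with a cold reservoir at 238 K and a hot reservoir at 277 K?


dT = 277 - 238 = 39 K
COP_carnot = T_cold / dT = 238 / 39
COP_carnot = 6.103

6.103


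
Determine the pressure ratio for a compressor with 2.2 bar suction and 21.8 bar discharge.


PR = P_high / P_low
PR = 21.8 / 2.2
PR = 9.909

9.909


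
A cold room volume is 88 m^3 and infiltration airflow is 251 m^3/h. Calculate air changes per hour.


ACH = flow / volume
ACH = 251 / 88
ACH = 2.852

2.852


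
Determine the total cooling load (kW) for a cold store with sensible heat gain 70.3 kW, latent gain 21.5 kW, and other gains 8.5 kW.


Q_total = Q_s + Q_l + Q_misc
Q_total = 70.3 + 21.5 + 8.5
Q_total = 100.3 kW

100.3


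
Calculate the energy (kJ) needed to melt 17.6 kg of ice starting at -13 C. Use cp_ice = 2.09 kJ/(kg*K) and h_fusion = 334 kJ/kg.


Sensible heat = cp * dT = 2.09 * 13 = 27.17 kJ/kg
Total per kg = 27.17 + 334 = 361.17 kJ/kg
Q = m * total = 17.6 * 361.17
Q = 6356.6 kJ

6356.6


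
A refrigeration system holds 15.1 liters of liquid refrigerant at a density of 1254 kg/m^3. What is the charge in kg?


Charge = V * rho / 1000
Charge = 15.1 * 1254 / 1000
Charge = 18.94 kg

18.94


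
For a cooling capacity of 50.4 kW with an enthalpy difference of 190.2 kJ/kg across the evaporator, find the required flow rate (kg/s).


m_dot = Q / dh
m_dot = 50.4 / 190.2
m_dot = 0.265 kg/s

0.265


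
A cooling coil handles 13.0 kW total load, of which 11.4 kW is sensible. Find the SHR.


SHR = Q_sensible / Q_total
SHR = 11.4 / 13.0
SHR = 0.877

0.877


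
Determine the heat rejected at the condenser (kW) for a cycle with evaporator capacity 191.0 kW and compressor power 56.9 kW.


Q_cond = Q_evap + W
Q_cond = 191.0 + 56.9
Q_cond = 247.9 kW

247.9


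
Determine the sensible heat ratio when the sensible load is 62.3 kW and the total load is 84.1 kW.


SHR = Q_sensible / Q_total
SHR = 62.3 / 84.1
SHR = 0.741

0.741


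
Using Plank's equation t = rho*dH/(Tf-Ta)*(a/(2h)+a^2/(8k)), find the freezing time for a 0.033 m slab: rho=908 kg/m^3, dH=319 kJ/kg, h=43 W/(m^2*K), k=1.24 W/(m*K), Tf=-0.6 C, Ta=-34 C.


dT = -0.6 - (-34) = 33.4 K
term1 = a/(2h) = 0.033/(2*43) = 0.0003837209302
term2 = a^2/(8k) = 0.033^2/(8*1.24) = 0.0001097782258
t = rho*dH*1000/dT * (term1 + term2)
t = 908*319*1000/33.4 * (0.0003837209302 + 0.0001097782258)
t = 4280 s

4280


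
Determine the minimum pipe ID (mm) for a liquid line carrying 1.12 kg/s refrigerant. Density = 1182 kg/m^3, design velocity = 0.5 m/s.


A = m_dot / (rho * v) = 1.12 / (1182 * 0.5) = 0.001895093063 m^2
d = sqrt(4*A/pi) * 1000
d = 49.1 mm

49.1


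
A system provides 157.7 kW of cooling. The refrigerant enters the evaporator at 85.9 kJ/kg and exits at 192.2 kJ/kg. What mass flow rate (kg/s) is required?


dh = 192.2 - 85.9 = 106.3 kJ/kg
m_dot = Q / dh = 157.7 / 106.3 = 1.4835 kg/s

1.4835


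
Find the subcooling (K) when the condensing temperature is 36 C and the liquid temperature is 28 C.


Subcooling = T_cond - T_liquid
Subcooling = 36 - 28
Subcooling = 8 K

8


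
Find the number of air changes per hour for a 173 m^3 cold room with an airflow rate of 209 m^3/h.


ACH = flow / volume
ACH = 209 / 173
ACH = 1.208

1.208


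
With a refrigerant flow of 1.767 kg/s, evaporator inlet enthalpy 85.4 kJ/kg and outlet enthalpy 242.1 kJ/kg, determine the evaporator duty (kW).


dh = 242.1 - 85.4 = 156.7 kJ/kg
Q_evap = m_dot * dh = 1.767 * 156.7
Q_evap = 276.89 kW

276.89


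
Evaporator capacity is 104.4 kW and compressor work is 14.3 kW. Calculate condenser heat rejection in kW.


Q_cond = Q_evap + W
Q_cond = 104.4 + 14.3
Q_cond = 118.7 kW

118.7


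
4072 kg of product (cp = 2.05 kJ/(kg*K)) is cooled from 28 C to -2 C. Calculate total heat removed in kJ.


dT = 28 - (-2) = 30 K
Q = m * cp * dT = 4072 * 2.05 * 30
Q = 250428 kJ

250428


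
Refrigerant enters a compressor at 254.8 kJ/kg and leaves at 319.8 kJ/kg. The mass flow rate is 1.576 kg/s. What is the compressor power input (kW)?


dh = 319.8 - 254.8 = 65.0 kJ/kg
W = m_dot * dh = 1.576 * 65.0 = 102.44 kW

102.44


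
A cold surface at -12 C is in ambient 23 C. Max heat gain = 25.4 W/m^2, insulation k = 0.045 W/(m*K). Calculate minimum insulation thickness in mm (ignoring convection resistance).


dT = 23 - (-12) = 35 K
thickness = k * dT / q_max * 1000
thickness = 0.045 * 35 / 25.4 * 1000
thickness = 62.0 mm

62.0


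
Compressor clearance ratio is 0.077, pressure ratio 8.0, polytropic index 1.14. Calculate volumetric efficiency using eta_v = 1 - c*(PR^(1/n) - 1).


PR^(1/n) = 8.0^(1/1.14) = 6.19703857
eta_v = 1 - 0.077 * (6.19703857 - 1)
eta_v = 0.5998

0.5998


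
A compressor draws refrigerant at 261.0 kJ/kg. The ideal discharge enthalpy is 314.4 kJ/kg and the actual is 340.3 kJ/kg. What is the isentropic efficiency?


dh_ideal = 314.4 - 261.0 = 53.4 kJ/kg
dh_actual = 340.3 - 261.0 = 79.3 kJ/kg
eta_s = dh_ideal / dh_actual = 53.4 / 79.3
eta_s = 0.6734

0.6734


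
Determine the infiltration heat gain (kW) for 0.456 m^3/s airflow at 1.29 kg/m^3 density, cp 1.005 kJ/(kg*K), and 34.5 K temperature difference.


Q = V_dot * rho * cp * dT
Q = 0.456 * 1.29 * 1.005 * 34.5
Q = 20.396 kW

20.396


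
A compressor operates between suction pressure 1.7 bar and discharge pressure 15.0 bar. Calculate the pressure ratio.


PR = P_high / P_low
PR = 15.0 / 1.7
PR = 8.824

8.824


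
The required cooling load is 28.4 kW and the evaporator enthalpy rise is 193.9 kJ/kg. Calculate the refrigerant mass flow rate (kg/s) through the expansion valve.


m_dot = Q / dh
m_dot = 28.4 / 193.9
m_dot = 0.1465 kg/s

0.1465


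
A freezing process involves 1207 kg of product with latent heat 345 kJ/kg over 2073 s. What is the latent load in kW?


Q_lat = m * h_fg / t
Q_lat = 1207 * 345 / 2073
Q_lat = 200.88 kW

200.88


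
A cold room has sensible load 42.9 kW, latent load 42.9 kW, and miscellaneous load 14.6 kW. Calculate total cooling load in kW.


Q_total = Q_s + Q_l + Q_misc
Q_total = 42.9 + 42.9 + 14.6
Q_total = 100.4 kW

100.4


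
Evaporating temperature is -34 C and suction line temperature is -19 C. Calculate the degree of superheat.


Superheat = T_suction - T_evap
Superheat = -19 - (-34)
Superheat = 15 K

15


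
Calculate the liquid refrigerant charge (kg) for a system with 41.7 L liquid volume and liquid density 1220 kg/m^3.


Charge = V * rho / 1000
Charge = 41.7 * 1220 / 1000
Charge = 50.87 kg

50.87


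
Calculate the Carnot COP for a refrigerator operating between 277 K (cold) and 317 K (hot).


dT = 317 - 277 = 40 K
COP_carnot = T_cold / dT = 277 / 40
COP_carnot = 6.925

6.925


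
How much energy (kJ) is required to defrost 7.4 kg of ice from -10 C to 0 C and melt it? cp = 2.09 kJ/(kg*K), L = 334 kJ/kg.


Sensible heat = cp * dT = 2.09 * 10 = 20.9 kJ/kg
Total per kg = 20.9 + 334 = 354.9 kJ/kg
Q = m * total = 7.4 * 354.9
Q = 2626.3 kJ

2626.3


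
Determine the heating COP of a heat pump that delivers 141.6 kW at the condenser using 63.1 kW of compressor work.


COP_hp = Q_cond / W
COP_hp = 141.6 / 63.1
COP_hp = 2.244

2.244


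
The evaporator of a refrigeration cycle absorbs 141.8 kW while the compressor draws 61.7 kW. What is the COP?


COP = Q_evap / W
COP = 141.8 / 61.7
COP = 2.298

2.298


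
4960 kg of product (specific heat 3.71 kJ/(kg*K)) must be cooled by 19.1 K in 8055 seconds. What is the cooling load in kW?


Q = m * cp * dT / t
Q = 4960 * 3.71 * 19.1 / 8055
Q = 43.634 kW

43.634


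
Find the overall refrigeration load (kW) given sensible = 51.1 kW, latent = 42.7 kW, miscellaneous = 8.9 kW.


Q_total = Q_s + Q_l + Q_misc
Q_total = 51.1 + 42.7 + 8.9
Q_total = 102.7 kW

102.7


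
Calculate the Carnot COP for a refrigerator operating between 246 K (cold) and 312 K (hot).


dT = 312 - 246 = 66 K
COP_carnot = T_cold / dT = 246 / 66
COP_carnot = 3.727

3.727


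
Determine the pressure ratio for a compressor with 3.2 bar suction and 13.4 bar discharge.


PR = P_high / P_low
PR = 13.4 / 3.2
PR = 4.188

4.188


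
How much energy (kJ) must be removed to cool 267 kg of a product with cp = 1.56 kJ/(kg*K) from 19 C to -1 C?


dT = 19 - (-1) = 20 K
Q = m * cp * dT = 267 * 1.56 * 20
Q = 8330 kJ

8330


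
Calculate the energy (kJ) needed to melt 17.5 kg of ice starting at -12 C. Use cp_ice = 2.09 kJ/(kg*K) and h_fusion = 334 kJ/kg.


Sensible heat = cp * dT = 2.09 * 12 = 25.08 kJ/kg
Total per kg = 25.08 + 334 = 359.08 kJ/kg
Q = m * total = 17.5 * 359.08
Q = 6283.9 kJ

6283.9


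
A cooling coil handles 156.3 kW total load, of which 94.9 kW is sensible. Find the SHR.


SHR = Q_sensible / Q_total
SHR = 94.9 / 156.3
SHR = 0.607

0.607


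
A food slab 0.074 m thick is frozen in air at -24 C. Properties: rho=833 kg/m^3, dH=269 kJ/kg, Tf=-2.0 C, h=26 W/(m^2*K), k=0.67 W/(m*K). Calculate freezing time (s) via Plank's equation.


dT = -2.0 - (-24) = 22.0 K
term1 = a/(2h) = 0.074/(2*26) = 0.001423076923
term2 = a^2/(8k) = 0.074^2/(8*0.67) = 0.001021641791
t = rho*dH*1000/dT * (term1 + term2)
t = 833*269*1000/22.0 * (0.001423076923 + 0.001021641791)
t = 24900 s

24900


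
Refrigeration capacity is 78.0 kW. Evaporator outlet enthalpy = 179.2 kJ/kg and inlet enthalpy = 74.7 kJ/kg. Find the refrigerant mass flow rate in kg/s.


dh = 179.2 - 74.7 = 104.5 kJ/kg
m_dot = Q / dh = 78.0 / 104.5 = 0.7464 kg/s

0.7464


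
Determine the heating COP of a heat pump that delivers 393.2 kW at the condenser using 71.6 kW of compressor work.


COP_hp = Q_cond / W
COP_hp = 393.2 / 71.6
COP_hp = 5.492

5.492


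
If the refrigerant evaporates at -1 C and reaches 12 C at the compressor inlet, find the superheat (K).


Superheat = T_suction - T_evap
Superheat = 12 - (-1)
Superheat = 13 K

13


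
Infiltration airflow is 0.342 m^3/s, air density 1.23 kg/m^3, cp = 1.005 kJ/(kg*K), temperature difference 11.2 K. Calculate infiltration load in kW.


Q = V_dot * rho * cp * dT
Q = 0.342 * 1.23 * 1.005 * 11.2
Q = 4.735 kW

4.735


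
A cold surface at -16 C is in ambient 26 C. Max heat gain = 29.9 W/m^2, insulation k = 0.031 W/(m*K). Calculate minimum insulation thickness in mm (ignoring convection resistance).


dT = 26 - (-16) = 42 K
thickness = k * dT / q_max * 1000
thickness = 0.031 * 42 / 29.9 * 1000
thickness = 43.5 mm

43.5


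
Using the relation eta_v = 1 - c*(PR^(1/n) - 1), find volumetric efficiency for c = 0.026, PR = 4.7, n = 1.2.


PR^(1/n) = 4.7^(1/1.2) = 3.63146237
eta_v = 1 - 0.026 * (3.63146237 - 1)
eta_v = 0.9316

0.9316


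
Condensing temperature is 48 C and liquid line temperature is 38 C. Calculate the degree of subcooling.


Subcooling = T_cond - T_liquid
Subcooling = 48 - 38
Subcooling = 10 K

10


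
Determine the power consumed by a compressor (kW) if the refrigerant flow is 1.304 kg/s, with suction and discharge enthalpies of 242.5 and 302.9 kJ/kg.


dh = 302.9 - 242.5 = 60.4 kJ/kg
W = m_dot * dh = 1.304 * 60.4 = 78.76 kW

78.76


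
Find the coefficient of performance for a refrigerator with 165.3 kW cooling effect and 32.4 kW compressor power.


COP = Q_evap / W
COP = 165.3 / 32.4
COP = 5.102

5.102


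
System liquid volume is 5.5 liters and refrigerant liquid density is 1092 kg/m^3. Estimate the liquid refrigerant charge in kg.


Charge = V * rho / 1000
Charge = 5.5 * 1092 / 1000
Charge = 6.01 kg

6.01


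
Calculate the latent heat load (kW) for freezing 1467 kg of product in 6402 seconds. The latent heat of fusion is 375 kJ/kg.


Q_lat = m * h_fg / t
Q_lat = 1467 * 375 / 6402
Q_lat = 85.93 kW

85.93


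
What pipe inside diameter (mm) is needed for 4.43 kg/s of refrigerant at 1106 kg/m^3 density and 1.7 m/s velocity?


A = m_dot / (rho * v) = 4.43 / (1106 * 1.7) = 0.002356132326 m^2
d = sqrt(4*A/pi) * 1000
d = 54.8 mm

54.8


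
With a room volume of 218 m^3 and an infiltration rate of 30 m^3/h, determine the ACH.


ACH = flow / volume
ACH = 30 / 218
ACH = 0.138

0.138


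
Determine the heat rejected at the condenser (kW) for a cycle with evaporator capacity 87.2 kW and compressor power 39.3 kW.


Q_cond = Q_evap + W
Q_cond = 87.2 + 39.3
Q_cond = 126.5 kW

126.5


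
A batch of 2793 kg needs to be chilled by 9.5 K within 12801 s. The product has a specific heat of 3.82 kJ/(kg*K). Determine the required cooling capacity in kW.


Q = m * cp * dT / t
Q = 2793 * 3.82 * 9.5 / 12801
Q = 7.918 kW

7.918


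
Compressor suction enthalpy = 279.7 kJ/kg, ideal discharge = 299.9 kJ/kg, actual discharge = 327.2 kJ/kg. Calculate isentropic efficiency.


dh_ideal = 299.9 - 279.7 = 20.2 kJ/kg
dh_actual = 327.2 - 279.7 = 47.5 kJ/kg
eta_s = dh_ideal / dh_actual = 20.2 / 47.5
eta_s = 0.4253

0.4253


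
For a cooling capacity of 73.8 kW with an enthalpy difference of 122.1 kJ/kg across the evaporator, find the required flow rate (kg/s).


m_dot = Q / dh
m_dot = 73.8 / 122.1
m_dot = 0.6044 kg/s

0.6044


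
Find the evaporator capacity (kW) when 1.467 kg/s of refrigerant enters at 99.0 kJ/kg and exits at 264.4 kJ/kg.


dh = 264.4 - 99.0 = 165.4 kJ/kg
Q_evap = m_dot * dh = 1.467 * 165.4
Q_evap = 242.64 kW

242.64


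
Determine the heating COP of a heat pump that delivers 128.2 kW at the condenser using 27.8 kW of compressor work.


COP_hp = Q_cond / W
COP_hp = 128.2 / 27.8
COP_hp = 4.612

4.612


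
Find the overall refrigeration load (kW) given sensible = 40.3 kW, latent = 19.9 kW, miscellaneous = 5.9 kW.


Q_total = Q_s + Q_l + Q_misc
Q_total = 40.3 + 19.9 + 5.9
Q_total = 66.1 kW

66.1


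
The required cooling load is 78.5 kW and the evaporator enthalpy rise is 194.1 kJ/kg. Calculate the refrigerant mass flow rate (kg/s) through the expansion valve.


m_dot = Q / dh
m_dot = 78.5 / 194.1
m_dot = 0.4044 kg/s

0.4044


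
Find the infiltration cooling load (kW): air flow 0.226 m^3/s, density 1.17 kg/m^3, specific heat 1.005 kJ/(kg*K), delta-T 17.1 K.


Q = V_dot * rho * cp * dT
Q = 0.226 * 1.17 * 1.005 * 17.1
Q = 4.544 kW

4.544


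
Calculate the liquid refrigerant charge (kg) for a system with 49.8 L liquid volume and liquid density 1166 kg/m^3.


Charge = V * rho / 1000
Charge = 49.8 * 1166 / 1000
Charge = 58.07 kg

58.07


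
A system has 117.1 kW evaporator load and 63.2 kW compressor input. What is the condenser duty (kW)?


Q_cond = Q_evap + W
Q_cond = 117.1 + 63.2
Q_cond = 180.3 kW

180.3


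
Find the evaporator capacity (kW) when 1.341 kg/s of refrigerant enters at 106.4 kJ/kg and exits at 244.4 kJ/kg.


dh = 244.4 - 106.4 = 138.0 kJ/kg
Q_evap = m_dot * dh = 1.341 * 138.0
Q_evap = 185.06 kW

185.06


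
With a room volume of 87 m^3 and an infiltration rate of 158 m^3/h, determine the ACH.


ACH = flow / volume
ACH = 158 / 87
ACH = 1.816

1.816


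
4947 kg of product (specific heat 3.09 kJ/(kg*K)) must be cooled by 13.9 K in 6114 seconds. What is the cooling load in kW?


Q = m * cp * dT / t
Q = 4947 * 3.09 * 13.9 / 6114
Q = 34.753 kW

34.753


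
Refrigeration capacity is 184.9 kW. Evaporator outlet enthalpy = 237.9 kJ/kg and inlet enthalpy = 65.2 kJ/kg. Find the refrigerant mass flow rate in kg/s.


dh = 237.9 - 65.2 = 172.7 kJ/kg
m_dot = Q / dh = 184.9 / 172.7 = 1.0706 kg/s

1.0706


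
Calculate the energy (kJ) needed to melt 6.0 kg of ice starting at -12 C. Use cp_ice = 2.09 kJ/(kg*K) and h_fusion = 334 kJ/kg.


Sensible heat = cp * dT = 2.09 * 12 = 25.08 kJ/kg
Total per kg = 25.08 + 334 = 359.08 kJ/kg
Q = m * total = 6.0 * 359.08
Q = 2154.5 kJ

2154.5


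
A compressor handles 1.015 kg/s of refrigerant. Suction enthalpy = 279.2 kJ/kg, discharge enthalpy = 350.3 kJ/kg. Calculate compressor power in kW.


dh = 350.3 - 279.2 = 71.1 kJ/kg
W = m_dot * dh = 1.015 * 71.1 = 72.17 kW

72.17


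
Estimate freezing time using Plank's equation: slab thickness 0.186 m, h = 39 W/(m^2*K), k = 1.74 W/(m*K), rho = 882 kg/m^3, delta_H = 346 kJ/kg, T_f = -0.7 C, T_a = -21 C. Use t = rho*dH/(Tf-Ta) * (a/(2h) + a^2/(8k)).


dT = -0.7 - (-21) = 20.3 K
term1 = a/(2h) = 0.186/(2*39) = 0.002384615385
term2 = a^2/(8k) = 0.186^2/(8*1.74) = 0.002485344828
t = rho*dH*1000/dT * (term1 + term2)
t = 882*346*1000/20.3 * (0.002384615385 + 0.002485344828)
t = 73211 s

73211


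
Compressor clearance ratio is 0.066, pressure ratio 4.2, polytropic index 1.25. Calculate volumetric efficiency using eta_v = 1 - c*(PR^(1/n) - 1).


PR^(1/n) = 4.2^(1/1.25) = 3.15209597
eta_v = 1 - 0.066 * (3.15209597 - 1)
eta_v = 0.858

0.858


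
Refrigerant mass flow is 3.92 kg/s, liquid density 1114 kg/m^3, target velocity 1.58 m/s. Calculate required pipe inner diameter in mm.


A = m_dot / (rho * v) = 3.92 / (1114 * 1.58) = 0.002227120878 m^2
d = sqrt(4*A/pi) * 1000
d = 53.3 mm

53.3


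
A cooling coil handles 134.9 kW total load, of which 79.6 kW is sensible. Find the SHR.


SHR = Q_sensible / Q_total
SHR = 79.6 / 134.9
SHR = 0.59

0.59


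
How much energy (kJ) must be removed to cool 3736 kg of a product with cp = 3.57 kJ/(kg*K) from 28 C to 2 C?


dT = 28 - (2) = 26 K
Q = m * cp * dT = 3736 * 3.57 * 26
Q = 346776 kJ

346776


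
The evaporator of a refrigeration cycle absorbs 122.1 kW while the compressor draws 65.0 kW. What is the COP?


COP = Q_evap / W
COP = 122.1 / 65.0
COP = 1.878

1.878


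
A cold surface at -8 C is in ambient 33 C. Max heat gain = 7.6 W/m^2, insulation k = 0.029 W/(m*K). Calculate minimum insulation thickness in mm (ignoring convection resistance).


dT = 33 - (-8) = 41 K
thickness = k * dT / q_max * 1000
thickness = 0.029 * 41 / 7.6 * 1000
thickness = 156.4 mm

156.4


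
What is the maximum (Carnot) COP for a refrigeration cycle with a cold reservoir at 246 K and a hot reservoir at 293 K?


dT = 293 - 246 = 47 K
COP_carnot = T_cold / dT = 246 / 47
COP_carnot = 5.234

5.234


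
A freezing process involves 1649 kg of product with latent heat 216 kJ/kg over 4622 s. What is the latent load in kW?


Q_lat = m * h_fg / t
Q_lat = 1649 * 216 / 4622
Q_lat = 77.06 kW

77.06


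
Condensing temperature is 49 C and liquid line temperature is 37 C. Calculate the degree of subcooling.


Subcooling = T_cond - T_liquid
Subcooling = 49 - 37
Subcooling = 12 K

12


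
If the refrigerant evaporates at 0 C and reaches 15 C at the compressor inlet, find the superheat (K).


Superheat = T_suction - T_evap
Superheat = 15 - (0)
Superheat = 15 K

15


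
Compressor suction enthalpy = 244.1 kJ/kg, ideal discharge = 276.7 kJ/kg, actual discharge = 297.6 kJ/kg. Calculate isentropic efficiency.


dh_ideal = 276.7 - 244.1 = 32.6 kJ/kg
dh_actual = 297.6 - 244.1 = 53.5 kJ/kg
eta_s = dh_ideal / dh_actual = 32.6 / 53.5
eta_s = 0.6093

0.6093


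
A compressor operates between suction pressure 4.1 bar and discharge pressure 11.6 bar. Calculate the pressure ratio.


PR = P_high / P_low
PR = 11.6 / 4.1
PR = 2.829

2.829


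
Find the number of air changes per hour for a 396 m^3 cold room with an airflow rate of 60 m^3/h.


ACH = flow / volume
ACH = 60 / 396
ACH = 0.152

0.152


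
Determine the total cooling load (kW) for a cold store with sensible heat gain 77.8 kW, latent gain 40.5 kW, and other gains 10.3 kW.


Q_total = Q_s + Q_l + Q_misc
Q_total = 77.8 + 40.5 + 10.3
Q_total = 128.6 kW

128.6


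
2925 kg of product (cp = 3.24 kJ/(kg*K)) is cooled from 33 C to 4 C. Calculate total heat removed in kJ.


dT = 33 - (4) = 29 K
Q = m * cp * dT = 2925 * 3.24 * 29
Q = 274833 kJ

274833


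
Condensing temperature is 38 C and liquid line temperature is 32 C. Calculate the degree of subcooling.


Subcooling = T_cond - T_liquid
Subcooling = 38 - 32
Subcooling = 6 K

6


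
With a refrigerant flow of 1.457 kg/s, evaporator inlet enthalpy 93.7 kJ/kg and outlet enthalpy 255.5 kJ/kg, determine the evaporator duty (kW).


dh = 255.5 - 93.7 = 161.8 kJ/kg
Q_evap = m_dot * dh = 1.457 * 161.8
Q_evap = 235.74 kW

235.74


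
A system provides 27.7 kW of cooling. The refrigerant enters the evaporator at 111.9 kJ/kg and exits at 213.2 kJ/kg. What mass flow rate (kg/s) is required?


dh = 213.2 - 111.9 = 101.3 kJ/kg
m_dot = Q / dh = 27.7 / 101.3 = 0.2734 kg/s

0.2734


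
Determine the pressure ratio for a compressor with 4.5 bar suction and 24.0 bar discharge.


PR = P_high / P_low
PR = 24.0 / 4.5
PR = 5.333

5.333


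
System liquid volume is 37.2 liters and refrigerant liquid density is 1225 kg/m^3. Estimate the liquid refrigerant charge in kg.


Charge = V * rho / 1000
Charge = 37.2 * 1225 / 1000
Charge = 45.57 kg

45.57


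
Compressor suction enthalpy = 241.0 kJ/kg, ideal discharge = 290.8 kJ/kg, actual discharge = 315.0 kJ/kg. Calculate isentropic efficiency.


dh_ideal = 290.8 - 241.0 = 49.8 kJ/kg
dh_actual = 315.0 - 241.0 = 74.0 kJ/kg
eta_s = dh_ideal / dh_actual = 49.8 / 74.0
eta_s = 0.673

0.673


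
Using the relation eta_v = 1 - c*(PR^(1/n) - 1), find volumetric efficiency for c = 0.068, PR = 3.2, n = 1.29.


PR^(1/n) = 3.2^(1/1.29) = 2.46370741
eta_v = 1 - 0.068 * (2.46370741 - 1)
eta_v = 0.9005

0.9005


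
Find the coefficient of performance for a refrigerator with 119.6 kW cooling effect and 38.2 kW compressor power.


COP = Q_evap / W
COP = 119.6 / 38.2
COP = 3.131

3.131


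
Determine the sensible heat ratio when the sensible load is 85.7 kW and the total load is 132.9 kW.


SHR = Q_sensible / Q_total
SHR = 85.7 / 132.9
SHR = 0.645

0.645


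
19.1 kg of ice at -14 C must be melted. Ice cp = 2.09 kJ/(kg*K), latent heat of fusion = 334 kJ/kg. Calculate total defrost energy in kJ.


Sensible heat = cp * dT = 2.09 * 14 = 29.26 kJ/kg
Total per kg = 29.26 + 334 = 363.26 kJ/kg
Q = m * total = 19.1 * 363.26
Q = 6938.3 kJ

6938.3


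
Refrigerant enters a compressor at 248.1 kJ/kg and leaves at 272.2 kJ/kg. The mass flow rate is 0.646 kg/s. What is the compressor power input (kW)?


dh = 272.2 - 248.1 = 24.1 kJ/kg
W = m_dot * dh = 0.646 * 24.1 = 15.57 kW

15.57


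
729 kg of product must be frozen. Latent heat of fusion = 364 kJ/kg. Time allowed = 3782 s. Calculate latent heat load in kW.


Q_lat = m * h_fg / t
Q_lat = 729 * 364 / 3782
Q_lat = 70.16 kW

70.16


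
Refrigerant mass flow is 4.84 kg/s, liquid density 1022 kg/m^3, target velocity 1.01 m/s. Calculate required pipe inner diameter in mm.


A = m_dot / (rho * v) = 4.84 / (1022 * 1.01) = 0.004688922904 m^2
d = sqrt(4*A/pi) * 1000
d = 77.3 mm

77.3


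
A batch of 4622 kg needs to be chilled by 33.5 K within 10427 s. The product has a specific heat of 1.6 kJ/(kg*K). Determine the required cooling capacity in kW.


Q = m * cp * dT / t
Q = 4622 * 1.6 * 33.5 / 10427
Q = 23.759 kW

23.759


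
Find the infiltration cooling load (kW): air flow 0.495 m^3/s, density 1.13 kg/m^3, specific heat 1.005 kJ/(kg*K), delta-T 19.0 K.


Q = V_dot * rho * cp * dT
Q = 0.495 * 1.13 * 1.005 * 19.0
Q = 10.681 kW

10.681


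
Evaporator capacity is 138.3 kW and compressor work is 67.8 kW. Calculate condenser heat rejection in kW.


Q_cond = Q_evap + W
Q_cond = 138.3 + 67.8
Q_cond = 206.1 kW

206.1


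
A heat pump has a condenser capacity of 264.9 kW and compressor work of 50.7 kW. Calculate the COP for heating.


COP_hp = Q_cond / W
COP_hp = 264.9 / 50.7
COP_hp = 5.225

5.225


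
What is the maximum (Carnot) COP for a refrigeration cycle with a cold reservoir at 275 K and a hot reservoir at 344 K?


dT = 344 - 275 = 69 K
COP_carnot = T_cold / dT = 275 / 69
COP_carnot = 3.986

3.986


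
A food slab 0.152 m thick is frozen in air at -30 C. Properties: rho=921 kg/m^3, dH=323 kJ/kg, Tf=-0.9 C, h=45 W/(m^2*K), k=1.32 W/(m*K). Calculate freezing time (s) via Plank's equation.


dT = -0.9 - (-30) = 29.1 K
term1 = a/(2h) = 0.152/(2*45) = 0.001688888889
term2 = a^2/(8k) = 0.152^2/(8*1.32) = 0.002187878788
t = rho*dH*1000/dT * (term1 + term2)
t = 921*323*1000/29.1 * (0.001688888889 + 0.002187878788)
t = 39631 s

39631


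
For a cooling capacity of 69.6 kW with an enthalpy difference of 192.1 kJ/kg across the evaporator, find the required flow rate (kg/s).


m_dot = Q / dh
m_dot = 69.6 / 192.1
m_dot = 0.3623 kg/s

0.3623


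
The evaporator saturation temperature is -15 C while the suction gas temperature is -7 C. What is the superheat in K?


Superheat = T_suction - T_evap
Superheat = -7 - (-15)
Superheat = 8 K

8


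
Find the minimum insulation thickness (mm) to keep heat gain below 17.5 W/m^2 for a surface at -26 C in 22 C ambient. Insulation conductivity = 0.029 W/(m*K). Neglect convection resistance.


dT = 22 - (-26) = 48 K
thickness = k * dT / q_max * 1000
thickness = 0.029 * 48 / 17.5 * 1000
thickness = 79.5 mm

79.5
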